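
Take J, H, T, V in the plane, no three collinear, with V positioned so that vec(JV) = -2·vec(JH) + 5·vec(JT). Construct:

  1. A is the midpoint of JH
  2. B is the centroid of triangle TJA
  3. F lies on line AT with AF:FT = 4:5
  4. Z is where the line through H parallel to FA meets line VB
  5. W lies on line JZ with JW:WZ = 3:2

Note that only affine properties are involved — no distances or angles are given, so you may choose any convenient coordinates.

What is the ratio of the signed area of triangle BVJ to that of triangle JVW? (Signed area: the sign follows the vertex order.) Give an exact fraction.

Work in coordinates with J = (0, 0), H = (1, 0), T = (0, 1), V = (-2, 5).
1. A is the midpoint of JH ⇒ A = (1/2, 0)
2. B is the centroid of triangle TJA ⇒ B = (1/6, 1/3)
3. F lies on line AT with AF:FT = 4:5 ⇒ F = (5/18, 4/9)
4. Z is where the line through H parallel to FA meets line VB ⇒ Z = (-17/2, 19)
5. W lies on line JZ with JW:WZ = 3:2 ⇒ W = (-51/10, 57/5)
2·[BVJ] = 3/2, 2·[JVW] = 27/10
[BVJ]:[JVW] = 3/2:27/10 = 5/9

[BVJ]:[JVW] = 5/9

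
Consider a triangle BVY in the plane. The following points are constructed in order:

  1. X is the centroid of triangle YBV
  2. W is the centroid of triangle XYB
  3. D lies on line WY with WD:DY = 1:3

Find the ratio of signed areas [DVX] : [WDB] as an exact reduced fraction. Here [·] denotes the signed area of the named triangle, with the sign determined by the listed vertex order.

[DVX]:[WDB] = -3

Choose coordinates B = (0, 0), V = (1, 0), Y = (0, 1).
1. X is the centroid of triangle YBV ⇒ X = (1/3, 1/3)
2. W is the centroid of triangle XYB ⇒ W = (1/9, 4/9)
3. D lies on line WY with WD:DY = 1:3 ⇒ D = (1/12, 7/12)
2·[DVX] = -1/12, 2·[WDB] = 1/36
[DVX]:[WDB] = -1/12:1/36 = -3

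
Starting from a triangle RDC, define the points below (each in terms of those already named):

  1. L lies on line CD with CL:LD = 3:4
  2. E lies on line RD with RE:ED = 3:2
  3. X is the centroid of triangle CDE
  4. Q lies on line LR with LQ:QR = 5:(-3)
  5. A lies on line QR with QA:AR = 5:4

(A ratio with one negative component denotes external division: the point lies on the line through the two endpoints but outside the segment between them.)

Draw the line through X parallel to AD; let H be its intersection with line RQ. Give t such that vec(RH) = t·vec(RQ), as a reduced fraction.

t = -71/270

Choose coordinates R = (0, 0), D = (1, 0), C = (0, 1).
1. L lies on line CD with CL:LD = 3:4 ⇒ L = (3/7, 4/7)
2. E lies on line RD with RE:ED = 3:2 ⇒ E = (3/5, 0)
3. X is the centroid of triangle CDE ⇒ X = (8/15, 1/3)
4. Q lies on line LR with LQ:QR = 5:(-3) ⇒ Q = (-9/14, -6/7)
5. A lies on line QR with QA:AR = 5:4 ⇒ A = (-2/7, -8/21)
through X parallel to AD: direction (9/7, 8/21); meets RQ at H = (71/420, 71/315)
H = R + t·(Q−R) with t = -71/270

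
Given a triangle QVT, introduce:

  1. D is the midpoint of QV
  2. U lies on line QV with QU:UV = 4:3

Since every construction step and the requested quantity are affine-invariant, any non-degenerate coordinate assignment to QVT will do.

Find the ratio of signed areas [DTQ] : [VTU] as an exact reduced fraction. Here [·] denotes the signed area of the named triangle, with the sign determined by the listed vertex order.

Set Q = (0, 0), V = (1, 0), T = (0, 1); any affine frame gives the same invariant.
1. D is the midpoint of QV ⇒ D = (1/2, 0)
2. U lies on line QV with QU:UV = 4:3 ⇒ U = (4/7, 0)
2·[DTQ] = 1/2, 2·[VTU] = 3/7
[DTQ]:[VTU] = 1/2:3/7 = 7/6

[DTQ]:[VTU] = 7/6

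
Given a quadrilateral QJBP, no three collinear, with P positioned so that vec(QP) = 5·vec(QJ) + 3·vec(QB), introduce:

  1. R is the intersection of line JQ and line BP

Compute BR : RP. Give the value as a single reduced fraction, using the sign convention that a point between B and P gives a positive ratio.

BR:RP = -1/3

Assign Q = (0, 0), J = (1, 0), B = (0, 1), P = (5, 3) — the answer is frame-independent, so this choice is without loss of generality.
1. R is the intersection of line JQ and line BP ⇒ R = (-5/2, 0)
R = B + t·(P−B) with t = -1/2, so BR:RP = t:(1−t) = -1/2:3/2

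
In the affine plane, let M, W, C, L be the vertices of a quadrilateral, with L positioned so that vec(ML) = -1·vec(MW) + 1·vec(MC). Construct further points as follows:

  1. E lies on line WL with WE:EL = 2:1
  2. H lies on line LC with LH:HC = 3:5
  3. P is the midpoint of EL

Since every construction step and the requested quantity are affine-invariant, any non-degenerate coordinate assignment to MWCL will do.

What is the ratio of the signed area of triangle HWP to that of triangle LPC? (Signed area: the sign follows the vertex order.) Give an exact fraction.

Assign M = (0, 0), W = (1, 0), C = (0, 1), L = (-1, 1) — the answer is frame-independent, so this choice is without loss of generality.
1. E lies on line WL with WE:EL = 2:1 ⇒ E = (-1/3, 2/3)
2. H lies on line LC with LH:HC = 3:5 ⇒ H = (-5/8, 1)
3. P is the midpoint of EL ⇒ P = (-2/3, 5/6)
2·[HWP] = -5/16, 2·[LPC] = 1/6
[HWP]:[LPC] = -5/16:1/6 = -15/8

[HWP]:[LPC] = -15/8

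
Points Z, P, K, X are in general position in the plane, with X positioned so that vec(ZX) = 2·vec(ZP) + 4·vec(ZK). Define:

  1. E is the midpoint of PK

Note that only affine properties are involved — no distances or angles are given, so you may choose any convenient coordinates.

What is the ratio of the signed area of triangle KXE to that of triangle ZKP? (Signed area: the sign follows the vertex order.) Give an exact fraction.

[KXE]:[ZKP] = 5/2

Choose coordinates Z = (0, 0), P = (1, 0), K = (0, 1), X = (2, 4).
1. E is the midpoint of PK ⇒ E = (1/2, 1/2)
2·[KXE] = -5/2, 2·[ZKP] = -1
[KXE]:[ZKP] = -5/2:-1 = 5/2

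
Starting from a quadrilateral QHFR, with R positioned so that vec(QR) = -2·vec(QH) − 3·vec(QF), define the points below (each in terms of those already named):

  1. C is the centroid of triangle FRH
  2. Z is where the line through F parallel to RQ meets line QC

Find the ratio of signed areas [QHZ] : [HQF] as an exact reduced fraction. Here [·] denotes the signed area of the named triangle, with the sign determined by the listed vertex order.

Set Q = (0, 0), H = (1, 0), F = (0, 1), R = (-2, -3); any affine frame gives the same invariant.
1. C is the centroid of triangle FRH ⇒ C = (-1/3, -2/3)
2. Z is where the line through F parallel to RQ meets line QC ⇒ Z = (2, 4)
2·[QHZ] = 4, 2·[HQF] = -1
[QHZ]:[HQF] = 4:-1 = -4

[QHZ]:[HQF] = -4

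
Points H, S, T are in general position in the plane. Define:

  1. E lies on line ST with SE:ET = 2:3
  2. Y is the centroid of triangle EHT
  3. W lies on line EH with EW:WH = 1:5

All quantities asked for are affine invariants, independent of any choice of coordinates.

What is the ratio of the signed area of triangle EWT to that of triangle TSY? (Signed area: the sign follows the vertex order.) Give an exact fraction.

Assign H = (0, 0), S = (1, 0), T = (0, 1) — the answer is frame-independent, so this choice is without loss of generality.
1. E lies on line ST with SE:ET = 2:3 ⇒ E = (3/5, 2/5)
2. Y is the centroid of triangle EHT ⇒ Y = (1/5, 7/15)
3. W lies on line EH with EW:WH = 1:5 ⇒ W = (1/2, 1/3)
2·[EWT] = -1/10, 2·[TSY] = -1/3
[EWT]:[TSY] = -1/10:-1/3 = 3/10

[EWT]:[TSY] = 3/10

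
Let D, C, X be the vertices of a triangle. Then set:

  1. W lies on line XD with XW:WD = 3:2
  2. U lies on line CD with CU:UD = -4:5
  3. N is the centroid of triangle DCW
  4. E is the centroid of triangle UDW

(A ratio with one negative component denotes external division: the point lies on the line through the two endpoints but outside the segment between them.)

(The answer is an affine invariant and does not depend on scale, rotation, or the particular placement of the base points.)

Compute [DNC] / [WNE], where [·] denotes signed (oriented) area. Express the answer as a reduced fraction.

[DNC]:[WNE] = -3/8

Choose coordinates D = (0, 0), C = (1, 0), X = (0, 1).
1. W lies on line XD with XW:WD = 3:2 ⇒ W = (0, 2/5)
2. U lies on line CD with CU:UD = -4:5 ⇒ U = (5, 0)
3. N is the centroid of triangle DCW ⇒ N = (1/3, 2/15)
4. E is the centroid of triangle UDW ⇒ E = (5/3, 2/15)
2·[DNC] = -2/15, 2·[WNE] = 16/45
[DNC]:[WNE] = -2/15:16/45 = -3/8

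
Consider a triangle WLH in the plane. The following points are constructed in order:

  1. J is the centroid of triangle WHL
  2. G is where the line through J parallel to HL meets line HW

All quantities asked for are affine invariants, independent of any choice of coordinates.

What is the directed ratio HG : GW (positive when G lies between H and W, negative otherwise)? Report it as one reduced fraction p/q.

HG:GW = 1/2

Assign W = (0, 0), L = (1, 0), H = (0, 1) — the answer is frame-independent, so this choice is without loss of generality.
1. J is the centroid of triangle WHL ⇒ J = (1/3, 1/3)
2. G is where the line through J parallel to HL meets line HW ⇒ G = (0, 2/3)
G = H + t·(W−H) with t = 1/3, so HG:GW = t:(1−t) = 1/3:2/3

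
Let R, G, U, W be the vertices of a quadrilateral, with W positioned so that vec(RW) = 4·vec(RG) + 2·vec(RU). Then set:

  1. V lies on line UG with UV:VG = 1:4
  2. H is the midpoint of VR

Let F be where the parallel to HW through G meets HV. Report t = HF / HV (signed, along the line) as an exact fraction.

Assign R = (0, 0), G = (1, 0), U = (0, 1), W = (4, 2) — the answer is frame-independent, so this choice is without loss of generality.
1. V lies on line UG with UV:VG = 1:4 ⇒ V = (1/5, 4/5)
2. H is the midpoint of VR ⇒ H = (1/10, 2/5)
through G parallel to HW: direction (39/10, 8/5); meets HV at F = (-4/35, -16/35)
F = H + t·(V−H) with t = -15/7

t = -15/7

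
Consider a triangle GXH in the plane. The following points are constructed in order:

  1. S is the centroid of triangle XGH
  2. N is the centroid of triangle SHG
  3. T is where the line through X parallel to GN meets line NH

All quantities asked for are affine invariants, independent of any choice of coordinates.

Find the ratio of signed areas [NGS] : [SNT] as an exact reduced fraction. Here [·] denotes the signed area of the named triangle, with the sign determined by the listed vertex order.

[NGS]:[SNT] = 1/4

Work in coordinates with G = (0, 0), X = (1, 0), H = (0, 1).
1. S is the centroid of triangle XGH ⇒ S = (1/3, 1/3)
2. N is the centroid of triangle SHG ⇒ N = (1/9, 4/9)
3. T is where the line through X parallel to GN meets line NH ⇒ T = (5/9, -16/9)
2·[NGS] = 1/9, 2·[SNT] = 4/9
[NGS]:[SNT] = 1/9:4/9 = 1/4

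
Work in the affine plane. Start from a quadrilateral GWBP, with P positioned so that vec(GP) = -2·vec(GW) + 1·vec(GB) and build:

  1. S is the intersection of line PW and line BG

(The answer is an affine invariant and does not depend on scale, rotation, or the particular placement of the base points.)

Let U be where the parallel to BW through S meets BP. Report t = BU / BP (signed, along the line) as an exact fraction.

t = 1/3

Choose coordinates G = (0, 0), W = (1, 0), B = (0, 1), P = (-2, 1).
1. S is the intersection of line PW and line BG ⇒ S = (0, 1/3)
through S parallel to BW: direction (1, -1); meets BP at U = (-2/3, 1)
U = B + t·(P−B) with t = 1/3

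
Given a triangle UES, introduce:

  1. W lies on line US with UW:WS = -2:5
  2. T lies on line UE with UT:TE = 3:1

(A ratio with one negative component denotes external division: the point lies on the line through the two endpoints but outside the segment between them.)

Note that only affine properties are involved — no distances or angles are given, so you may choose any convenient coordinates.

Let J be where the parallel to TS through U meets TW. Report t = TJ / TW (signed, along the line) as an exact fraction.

Set U = (0, 0), E = (1, 0), S = (0, 1); any affine frame gives the same invariant.
1. W lies on line US with UW:WS = -2:5 ⇒ W = (0, -2/3)
2. T lies on line UE with UT:TE = 3:1 ⇒ T = (3/4, 0)
through U parallel to TS: direction (-3/4, 1); meets TW at J = (3/10, -2/5)
J = T + t·(W−T) with t = 3/5

t = 3/5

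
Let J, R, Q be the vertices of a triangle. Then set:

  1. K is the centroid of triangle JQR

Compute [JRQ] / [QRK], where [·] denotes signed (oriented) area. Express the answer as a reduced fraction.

Work in coordinates with J = (0, 0), R = (1, 0), Q = (0, 1).
1. K is the centroid of triangle JQR ⇒ K = (1/3, 1/3)
2·[JRQ] = 1, 2·[QRK] = -1/3
[JRQ]:[QRK] = 1:-1/3 = -3

[JRQ]:[QRK] = -3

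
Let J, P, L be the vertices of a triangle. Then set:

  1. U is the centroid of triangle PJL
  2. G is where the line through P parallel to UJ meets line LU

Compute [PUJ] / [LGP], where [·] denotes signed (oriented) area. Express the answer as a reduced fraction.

[PUJ]:[LGP] = 1/2

Choose coordinates J = (0, 0), P = (1, 0), L = (0, 1).
1. U is the centroid of triangle PJL ⇒ U = (1/3, 1/3)
2. G is where the line through P parallel to UJ meets line LU ⇒ G = (2/3, -1/3)
2·[PUJ] = 1/3, 2·[LGP] = 2/3
[PUJ]:[LGP] = 1/3:2/3 = 1/2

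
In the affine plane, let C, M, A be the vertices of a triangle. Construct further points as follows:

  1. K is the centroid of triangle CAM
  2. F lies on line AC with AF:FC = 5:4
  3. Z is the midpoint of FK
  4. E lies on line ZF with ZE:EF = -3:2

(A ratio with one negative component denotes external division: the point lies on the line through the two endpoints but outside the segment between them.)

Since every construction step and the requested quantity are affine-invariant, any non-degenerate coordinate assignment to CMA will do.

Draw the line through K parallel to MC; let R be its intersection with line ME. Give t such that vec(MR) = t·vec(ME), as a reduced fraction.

Set C = (0, 0), M = (1, 0), A = (0, 1); any affine frame gives the same invariant.
1. K is the centroid of triangle CAM ⇒ K = (1/3, 1/3)
2. F lies on line AC with AF:FC = 5:4 ⇒ F = (0, 4/9)
3. Z is the midpoint of FK ⇒ Z = (1/6, 7/18)
4. E lies on line ZF with ZE:EF = -3:2 ⇒ E = (-1/3, 5/9)
through K parallel to MC: direction (-1, 0); meets ME at R = (1/5, 1/3)
R = M + t·(E−M) with t = 3/5

t = 3/5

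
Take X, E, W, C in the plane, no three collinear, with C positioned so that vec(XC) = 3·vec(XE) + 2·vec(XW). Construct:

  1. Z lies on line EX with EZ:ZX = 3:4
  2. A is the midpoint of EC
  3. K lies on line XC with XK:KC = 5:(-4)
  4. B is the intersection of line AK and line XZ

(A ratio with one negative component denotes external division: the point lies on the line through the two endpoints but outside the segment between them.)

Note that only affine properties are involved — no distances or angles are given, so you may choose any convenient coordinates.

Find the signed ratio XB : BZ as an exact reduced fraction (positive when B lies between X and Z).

Assign X = (0, 0), E = (1, 0), W = (0, 1), C = (3, 2) — the answer is frame-independent, so this choice is without loss of generality.
1. Z lies on line EX with EZ:ZX = 3:4 ⇒ Z = (4/7, 0)
2. A is the midpoint of EC ⇒ A = (2, 1)
3. K lies on line XC with XK:KC = 5:(-4) ⇒ K = (15, 10)
4. B is the intersection of line AK and line XZ ⇒ B = (5/9, 0)
B = X + t·(Z−X) with t = 35/36, so XB:BZ = t:(1−t) = 35/36:1/36

XB:BZ = 35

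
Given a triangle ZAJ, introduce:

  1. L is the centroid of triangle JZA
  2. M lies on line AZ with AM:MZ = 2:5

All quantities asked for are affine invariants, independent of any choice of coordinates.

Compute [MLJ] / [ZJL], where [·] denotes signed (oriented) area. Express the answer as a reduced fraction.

[MLJ]:[ZJL] = 3/7

Assign Z = (0, 0), A = (1, 0), J = (0, 1) — the answer is frame-independent, so this choice is without loss of generality.
1. L is the centroid of triangle JZA ⇒ L = (1/3, 1/3)
2. M lies on line AZ with AM:MZ = 2:5 ⇒ M = (5/7, 0)
2·[MLJ] = -1/7, 2·[ZJL] = -1/3
[MLJ]:[ZJL] = -1/7:-1/3 = 3/7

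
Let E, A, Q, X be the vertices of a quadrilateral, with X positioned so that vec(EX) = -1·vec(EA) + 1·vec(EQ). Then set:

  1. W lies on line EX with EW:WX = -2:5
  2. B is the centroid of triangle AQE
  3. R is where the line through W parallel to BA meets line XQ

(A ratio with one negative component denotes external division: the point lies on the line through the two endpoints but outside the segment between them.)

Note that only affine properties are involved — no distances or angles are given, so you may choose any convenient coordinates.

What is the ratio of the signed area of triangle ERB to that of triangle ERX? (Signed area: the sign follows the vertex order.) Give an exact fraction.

[ERB]:[ERX] = 11/15

Work in coordinates with E = (0, 0), A = (1, 0), Q = (0, 1), X = (-1, 1).
1. W lies on line EX with EW:WX = -2:5 ⇒ W = (2/3, -2/3)
2. B is the centroid of triangle AQE ⇒ B = (1/3, 1/3)
3. R is where the line through W parallel to BA meets line XQ ⇒ R = (-8/3, 1)
2·[ERB] = -11/9, 2·[ERX] = -5/3
[ERB]:[ERX] = -11/9:-5/3 = 11/15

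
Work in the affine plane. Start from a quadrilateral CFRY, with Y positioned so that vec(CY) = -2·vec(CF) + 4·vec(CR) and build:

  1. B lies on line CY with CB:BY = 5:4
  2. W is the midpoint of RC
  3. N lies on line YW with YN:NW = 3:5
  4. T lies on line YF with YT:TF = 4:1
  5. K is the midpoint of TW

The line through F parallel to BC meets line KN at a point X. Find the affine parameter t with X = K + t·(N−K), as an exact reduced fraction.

Work in coordinates with C = (0, 0), F = (1, 0), R = (0, 1), Y = (-2, 4).
1. B lies on line CY with CB:BY = 5:4 ⇒ B = (-10/9, 20/9)
2. W is the midpoint of RC ⇒ W = (0, 1/2)
3. N lies on line YW with YN:NW = 3:5 ⇒ N = (-5/4, 43/16)
4. T lies on line YF with YT:TF = 4:1 ⇒ T = (2/5, 4/5)
5. K is the midpoint of TW ⇒ K = (1/5, 13/20)
through F parallel to BC: direction (10/9, -20/9); meets KN at X = (124/69, -110/69)
X = K + t·(N−K) with t = -76/69

t = -76/69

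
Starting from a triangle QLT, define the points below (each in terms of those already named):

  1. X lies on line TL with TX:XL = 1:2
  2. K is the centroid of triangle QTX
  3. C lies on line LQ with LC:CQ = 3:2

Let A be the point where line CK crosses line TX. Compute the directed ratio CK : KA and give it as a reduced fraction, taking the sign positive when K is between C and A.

CK:KA = 4/5

Set Q = (0, 0), L = (1, 0), T = (0, 1); any affine frame gives the same invariant.
1. X lies on line TL with TX:XL = 1:2 ⇒ X = (1/3, 2/3)
2. K is the centroid of triangle QTX ⇒ K = (1/9, 5/9)
3. C lies on line LQ with LC:CQ = 3:2 ⇒ C = (2/5, 0)
line CK meets TX at A = (-1/4, 5/4)
K = C + t·(A−C) with t = 4/9, so CK:KA = 4/9:5/9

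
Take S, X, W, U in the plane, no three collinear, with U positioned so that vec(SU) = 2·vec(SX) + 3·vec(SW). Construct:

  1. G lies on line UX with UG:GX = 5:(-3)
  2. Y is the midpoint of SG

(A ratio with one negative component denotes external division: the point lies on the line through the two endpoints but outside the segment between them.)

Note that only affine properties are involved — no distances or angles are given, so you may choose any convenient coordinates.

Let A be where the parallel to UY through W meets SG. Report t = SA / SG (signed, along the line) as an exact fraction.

Assign S = (0, 0), X = (1, 0), W = (0, 1), U = (2, 3) — the answer is frame-independent, so this choice is without loss of generality.
1. G lies on line UX with UG:GX = 5:(-3) ⇒ G = (-1/2, -9/2)
2. Y is the midpoint of SG ⇒ Y = (-1/4, -9/4)
through W parallel to UY: direction (-9/4, -21/4); meets SG at A = (3/20, 27/20)
A = S + t·(G−S) with t = -3/10

t = -3/10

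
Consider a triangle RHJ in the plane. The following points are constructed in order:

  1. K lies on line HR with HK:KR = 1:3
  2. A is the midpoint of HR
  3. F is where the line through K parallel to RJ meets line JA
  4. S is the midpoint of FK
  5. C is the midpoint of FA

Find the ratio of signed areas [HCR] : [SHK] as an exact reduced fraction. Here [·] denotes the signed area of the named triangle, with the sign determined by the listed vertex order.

[HCR]:[SHK] = -4

Set R = (0, 0), H = (1, 0), J = (0, 1); any affine frame gives the same invariant.
1. K lies on line HR with HK:KR = 1:3 ⇒ K = (3/4, 0)
2. A is the midpoint of HR ⇒ A = (1/2, 0)
3. F is where the line through K parallel to RJ meets line JA ⇒ F = (3/4, -1/2)
4. S is the midpoint of FK ⇒ S = (3/4, -1/4)
5. C is the midpoint of FA ⇒ C = (5/8, -1/4)
2·[HCR] = -1/4, 2·[SHK] = 1/16
[HCR]:[SHK] = -1/4:1/16 = -4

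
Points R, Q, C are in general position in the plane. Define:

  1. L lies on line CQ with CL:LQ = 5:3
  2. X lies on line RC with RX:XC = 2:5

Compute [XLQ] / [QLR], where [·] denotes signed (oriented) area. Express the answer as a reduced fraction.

[XLQ]:[QLR] = -5/7

Work in coordinates with R = (0, 0), Q = (1, 0), C = (0, 1).
1. L lies on line CQ with CL:LQ = 5:3 ⇒ L = (5/8, 3/8)
2. X lies on line RC with RX:XC = 2:5 ⇒ X = (0, 2/7)
2·[XLQ] = -15/56, 2·[QLR] = 3/8
[XLQ]:[QLR] = -15/56:3/8 = -5/7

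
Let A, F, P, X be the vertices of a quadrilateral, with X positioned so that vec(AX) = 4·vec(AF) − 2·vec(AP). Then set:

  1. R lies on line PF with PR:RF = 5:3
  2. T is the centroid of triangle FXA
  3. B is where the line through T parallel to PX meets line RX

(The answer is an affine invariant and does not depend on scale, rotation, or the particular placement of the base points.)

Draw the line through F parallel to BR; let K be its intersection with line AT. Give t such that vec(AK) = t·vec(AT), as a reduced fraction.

Work in coordinates with A = (0, 0), F = (1, 0), P = (0, 1), X = (4, -2).
1. R lies on line PF with PR:RF = 5:3 ⇒ R = (5/8, 3/8)
2. T is the centroid of triangle FXA ⇒ T = (5/3, -2/3)
3. B is where the line through T parallel to PX meets line RX ⇒ B = (-5, 13/3)
through F parallel to BR: direction (45/8, -95/24); meets AT at K = (95/41, -38/41)
K = A + t·(T−A) with t = 57/41

t = 57/41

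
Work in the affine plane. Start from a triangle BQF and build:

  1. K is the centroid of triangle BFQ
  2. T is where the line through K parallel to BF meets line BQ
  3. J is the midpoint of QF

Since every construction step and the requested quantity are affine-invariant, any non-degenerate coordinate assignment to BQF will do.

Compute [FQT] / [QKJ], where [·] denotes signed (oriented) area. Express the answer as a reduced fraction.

[FQT]:[QKJ] = 4

Set B = (0, 0), Q = (1, 0), F = (0, 1); any affine frame gives the same invariant.
1. K is the centroid of triangle BFQ ⇒ K = (1/3, 1/3)
2. T is where the line through K parallel to BF meets line BQ ⇒ T = (1/3, 0)
3. J is the midpoint of QF ⇒ J = (1/2, 1/2)
2·[FQT] = -2/3, 2·[QKJ] = -1/6
[FQT]:[QKJ] = -2/3:-1/6 = 4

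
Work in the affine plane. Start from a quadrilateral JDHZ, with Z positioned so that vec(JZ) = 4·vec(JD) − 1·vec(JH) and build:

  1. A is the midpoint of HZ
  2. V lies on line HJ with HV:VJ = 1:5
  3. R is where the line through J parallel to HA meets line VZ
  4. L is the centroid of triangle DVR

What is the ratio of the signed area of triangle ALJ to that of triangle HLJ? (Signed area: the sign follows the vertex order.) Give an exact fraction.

Assign J = (0, 0), D = (1, 0), H = (0, 1), Z = (4, -1) — the answer is frame-independent, so this choice is without loss of generality.
1. A is the midpoint of HZ ⇒ A = (2, 0)
2. V lies on line HJ with HV:VJ = 1:5 ⇒ V = (0, 5/6)
3. R is where the line through J parallel to HA meets line VZ ⇒ R = (-20, 10)
4. L is the centroid of triangle DVR ⇒ L = (-19/3, 65/18)
2·[ALJ] = 65/9, 2·[HLJ] = 19/3
[ALJ]:[HLJ] = 65/9:19/3 = 65/57

[ALJ]:[HLJ] = 65/57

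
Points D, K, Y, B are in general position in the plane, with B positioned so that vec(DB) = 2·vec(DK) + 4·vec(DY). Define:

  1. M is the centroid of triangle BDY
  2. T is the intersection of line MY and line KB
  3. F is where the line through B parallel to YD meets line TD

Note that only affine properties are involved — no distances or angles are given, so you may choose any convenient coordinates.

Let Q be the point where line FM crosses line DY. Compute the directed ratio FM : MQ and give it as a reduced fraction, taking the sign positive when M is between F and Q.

Assign D = (0, 0), K = (1, 0), Y = (0, 1), B = (2, 4) — the answer is frame-independent, so this choice is without loss of generality.
1. M is the centroid of triangle BDY ⇒ M = (2/3, 5/3)
2. T is the intersection of line MY and line KB ⇒ T = (5/3, 8/3)
3. F is where the line through B parallel to YD meets line TD ⇒ F = (2, 16/5)
line FM meets DY at Q = (0, 9/10)
M = F + t·(Q−F) with t = 2/3, so FM:MQ = 2/3:1/3

FM:MQ = 2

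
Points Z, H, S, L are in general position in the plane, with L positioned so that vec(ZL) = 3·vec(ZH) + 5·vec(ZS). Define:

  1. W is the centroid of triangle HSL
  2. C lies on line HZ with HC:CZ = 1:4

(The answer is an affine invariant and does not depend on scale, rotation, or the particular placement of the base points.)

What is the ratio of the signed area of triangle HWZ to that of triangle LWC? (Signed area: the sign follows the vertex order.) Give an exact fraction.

[HWZ]:[LWC] = 15/13

Set Z = (0, 0), H = (1, 0), S = (0, 1), L = (3, 5); any affine frame gives the same invariant.
1. W is the centroid of triangle HSL ⇒ W = (4/3, 2)
2. C lies on line HZ with HC:CZ = 1:4 ⇒ C = (4/5, 0)
2·[HWZ] = 2, 2·[LWC] = 26/15
[HWZ]:[LWC] = 2:26/15 = 15/13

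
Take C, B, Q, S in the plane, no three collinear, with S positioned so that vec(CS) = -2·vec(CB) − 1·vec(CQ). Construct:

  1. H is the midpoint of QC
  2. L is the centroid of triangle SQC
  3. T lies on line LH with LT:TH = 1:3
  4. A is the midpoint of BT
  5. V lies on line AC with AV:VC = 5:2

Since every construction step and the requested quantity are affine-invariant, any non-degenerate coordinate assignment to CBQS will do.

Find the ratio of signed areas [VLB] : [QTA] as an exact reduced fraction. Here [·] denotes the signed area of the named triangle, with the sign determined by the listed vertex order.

Choose coordinates C = (0, 0), B = (1, 0), Q = (0, 1), S = (-2, -1).
1. H is the midpoint of QC ⇒ H = (0, 1/2)
2. L is the centroid of triangle SQC ⇒ L = (-2/3, 0)
3. T lies on line LH with LT:TH = 1:3 ⇒ T = (-1/2, 1/8)
4. A is the midpoint of BT ⇒ A = (1/4, 1/16)
5. V lies on line AC with AV:VC = 5:2 ⇒ V = (1/14, 1/56)
2·[VLB] = 5/168, 2·[QTA] = 11/16
[VLB]:[QTA] = 5/168:11/16 = 10/231

[VLB]:[QTA] = 10/231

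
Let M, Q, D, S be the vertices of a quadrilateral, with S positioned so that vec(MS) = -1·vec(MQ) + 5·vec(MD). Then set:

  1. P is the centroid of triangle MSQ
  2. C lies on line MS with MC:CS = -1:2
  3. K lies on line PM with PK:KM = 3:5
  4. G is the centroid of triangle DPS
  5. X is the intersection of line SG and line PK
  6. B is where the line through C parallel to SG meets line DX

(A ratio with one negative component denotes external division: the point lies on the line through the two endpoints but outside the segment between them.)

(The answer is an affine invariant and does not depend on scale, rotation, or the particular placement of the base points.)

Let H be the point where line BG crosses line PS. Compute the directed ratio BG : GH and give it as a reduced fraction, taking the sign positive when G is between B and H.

Assign M = (0, 0), Q = (1, 0), D = (0, 1), S = (-1, 5) — the answer is frame-independent, so this choice is without loss of generality.
1. P is the centroid of triangle MSQ ⇒ P = (0, 5/3)
2. C lies on line MS with MC:CS = -1:2 ⇒ C = (1, -5)
3. K lies on line PM with PK:KM = 3:5 ⇒ K = (0, 25/24)
4. G is the centroid of triangle DPS ⇒ G = (-1/3, 23/9)
5. X is the intersection of line SG and line PK ⇒ X = (0, 4/3)
6. B is where the line through C parallel to SG meets line DX ⇒ B = (0, -4/3)
line BG meets PS at H = (-9/25, 43/15)
G = B + t·(H−B) with t = 25/27, so BG:GH = 25/27:2/27

BG:GH = 25/2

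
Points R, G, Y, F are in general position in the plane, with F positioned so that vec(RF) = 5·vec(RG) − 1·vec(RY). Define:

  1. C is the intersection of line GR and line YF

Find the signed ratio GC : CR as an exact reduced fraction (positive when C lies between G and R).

Assign R = (0, 0), G = (1, 0), Y = (0, 1), F = (5, -1) — the answer is frame-independent, so this choice is without loss of generality.
1. C is the intersection of line GR and line YF ⇒ C = (5/2, 0)
C = G + t·(R−G) with t = -3/2, so GC:CR = t:(1−t) = -3/2:5/2

GC:CR = -3/5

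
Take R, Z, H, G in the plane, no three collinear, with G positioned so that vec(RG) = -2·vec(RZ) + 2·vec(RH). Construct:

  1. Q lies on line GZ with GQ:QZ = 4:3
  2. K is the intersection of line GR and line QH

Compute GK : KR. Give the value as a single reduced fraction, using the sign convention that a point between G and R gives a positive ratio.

Assign R = (0, 0), Z = (1, 0), H = (0, 1), G = (-2, 2) — the answer is frame-independent, so this choice is without loss of generality.
1. Q lies on line GZ with GQ:QZ = 4:3 ⇒ Q = (-2/7, 6/7)
2. K is the intersection of line GR and line QH ⇒ K = (-2/3, 2/3)
K = G + t·(R−G) with t = 2/3, so GK:KR = t:(1−t) = 2/3:1/3

GK:KR = 2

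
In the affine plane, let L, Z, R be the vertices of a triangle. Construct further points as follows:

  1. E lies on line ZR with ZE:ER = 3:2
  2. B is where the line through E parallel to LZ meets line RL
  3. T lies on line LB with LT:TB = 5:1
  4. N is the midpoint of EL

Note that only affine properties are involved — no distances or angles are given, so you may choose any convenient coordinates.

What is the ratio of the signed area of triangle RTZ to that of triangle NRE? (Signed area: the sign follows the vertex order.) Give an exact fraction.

[RTZ]:[NRE] = -5/2

Set L = (0, 0), Z = (1, 0), R = (0, 1); any affine frame gives the same invariant.
1. E lies on line ZR with ZE:ER = 3:2 ⇒ E = (2/5, 3/5)
2. B is where the line through E parallel to LZ meets line RL ⇒ B = (0, 3/5)
3. T lies on line LB with LT:TB = 5:1 ⇒ T = (0, 1/2)
4. N is the midpoint of EL ⇒ N = (1/5, 3/10)
2·[RTZ] = 1/2, 2·[NRE] = -1/5
[RTZ]:[NRE] = 1/2:-1/5 = -5/2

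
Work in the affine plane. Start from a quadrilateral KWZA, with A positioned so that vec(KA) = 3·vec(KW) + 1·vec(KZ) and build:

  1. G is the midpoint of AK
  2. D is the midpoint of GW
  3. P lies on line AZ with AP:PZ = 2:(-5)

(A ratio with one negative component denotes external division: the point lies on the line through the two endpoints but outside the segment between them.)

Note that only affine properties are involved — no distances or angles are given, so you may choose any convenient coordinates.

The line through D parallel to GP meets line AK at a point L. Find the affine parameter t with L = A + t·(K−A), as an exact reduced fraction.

Assign K = (0, 0), W = (1, 0), Z = (0, 1), A = (3, 1) — the answer is frame-independent, so this choice is without loss of generality.
1. G is the midpoint of AK ⇒ G = (3/2, 1/2)
2. D is the midpoint of GW ⇒ D = (5/4, 1/4)
3. P lies on line AZ with AP:PZ = 2:(-5) ⇒ P = (5, 1)
through D parallel to GP: direction (7/2, 1/2); meets AK at L = (3/8, 1/8)
L = A + t·(K−A) with t = 7/8

t = 7/8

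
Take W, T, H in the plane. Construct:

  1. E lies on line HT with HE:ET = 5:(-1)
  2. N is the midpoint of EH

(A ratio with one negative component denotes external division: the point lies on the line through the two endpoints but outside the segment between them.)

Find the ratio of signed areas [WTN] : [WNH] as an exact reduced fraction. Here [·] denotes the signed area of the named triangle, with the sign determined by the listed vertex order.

[WTN]:[WNH] = 3/5

Work in coordinates with W = (0, 0), T = (1, 0), H = (0, 1).
1. E lies on line HT with HE:ET = 5:(-1) ⇒ E = (5/4, -1/4)
2. N is the midpoint of EH ⇒ N = (5/8, 3/8)
2·[WTN] = 3/8, 2·[WNH] = 5/8
[WTN]:[WNH] = 3/8:5/8 = 3/5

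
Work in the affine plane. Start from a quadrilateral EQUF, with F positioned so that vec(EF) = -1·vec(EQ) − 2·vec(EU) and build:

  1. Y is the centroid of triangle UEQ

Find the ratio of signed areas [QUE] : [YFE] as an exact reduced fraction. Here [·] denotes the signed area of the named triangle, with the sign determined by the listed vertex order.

[QUE]:[YFE] = -3

Work in coordinates with E = (0, 0), Q = (1, 0), U = (0, 1), F = (-1, -2).
1. Y is the centroid of triangle UEQ ⇒ Y = (1/3, 1/3)
2·[QUE] = 1, 2·[YFE] = -1/3
[QUE]:[YFE] = 1:-1/3 = -3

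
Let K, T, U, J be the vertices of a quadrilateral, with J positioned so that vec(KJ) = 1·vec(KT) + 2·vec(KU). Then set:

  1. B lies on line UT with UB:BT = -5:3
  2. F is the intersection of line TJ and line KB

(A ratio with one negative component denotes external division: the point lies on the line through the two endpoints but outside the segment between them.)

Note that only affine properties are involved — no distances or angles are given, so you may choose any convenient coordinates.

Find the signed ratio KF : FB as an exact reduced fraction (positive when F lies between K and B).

Work in coordinates with K = (0, 0), T = (1, 0), U = (0, 1), J = (1, 2).
1. B lies on line UT with UB:BT = -5:3 ⇒ B = (5/2, -3/2)
2. F is the intersection of line TJ and line KB ⇒ F = (1, -3/5)
F = K + t·(B−K) with t = 2/5, so KF:FB = t:(1−t) = 2/5:3/5

KF:FB = 2/3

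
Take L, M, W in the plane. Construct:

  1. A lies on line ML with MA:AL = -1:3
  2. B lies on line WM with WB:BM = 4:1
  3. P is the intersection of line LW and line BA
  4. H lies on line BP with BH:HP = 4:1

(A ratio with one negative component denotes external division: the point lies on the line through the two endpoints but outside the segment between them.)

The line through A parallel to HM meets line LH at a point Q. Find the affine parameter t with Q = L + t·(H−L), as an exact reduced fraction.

t = 3/2

Choose coordinates L = (0, 0), M = (1, 0), W = (0, 1).
1. A lies on line ML with MA:AL = -1:3 ⇒ A = (3/2, 0)
2. B lies on line WM with WB:BM = 4:1 ⇒ B = (4/5, 1/5)
3. P is the intersection of line LW and line BA ⇒ P = (0, 3/7)
4. H lies on line BP with BH:HP = 4:1 ⇒ H = (4/25, 67/175)
through A parallel to HM: direction (21/25, -67/175); meets LH at Q = (6/25, 201/350)
Q = L + t·(H−L) with t = 3/2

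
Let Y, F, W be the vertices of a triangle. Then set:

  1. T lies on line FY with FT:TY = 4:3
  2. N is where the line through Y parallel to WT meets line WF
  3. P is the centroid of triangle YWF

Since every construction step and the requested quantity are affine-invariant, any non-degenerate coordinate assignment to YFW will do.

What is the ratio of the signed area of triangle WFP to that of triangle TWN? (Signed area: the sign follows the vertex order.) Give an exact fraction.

Work in coordinates with Y = (0, 0), F = (1, 0), W = (0, 1).
1. T lies on line FY with FT:TY = 4:3 ⇒ T = (3/7, 0)
2. N is where the line through Y parallel to WT meets line WF ⇒ N = (-3/4, 7/4)
3. P is the centroid of triangle YWF ⇒ P = (1/3, 1/3)
2·[WFP] = -1/3, 2·[TWN] = 3/7
[WFP]:[TWN] = -1/3:3/7 = -7/9

[WFP]:[TWN] = -7/9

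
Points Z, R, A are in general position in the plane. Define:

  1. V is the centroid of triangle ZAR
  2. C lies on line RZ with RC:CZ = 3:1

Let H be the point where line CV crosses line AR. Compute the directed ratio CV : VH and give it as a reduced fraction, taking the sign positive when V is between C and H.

CV:VH = 5/4

Set Z = (0, 0), R = (1, 0), A = (0, 1); any affine frame gives the same invariant.
1. V is the centroid of triangle ZAR ⇒ V = (1/3, 1/3)
2. C lies on line RZ with RC:CZ = 3:1 ⇒ C = (1/4, 0)
line CV meets AR at H = (2/5, 3/5)
V = C + t·(H−C) with t = 5/9, so CV:VH = 5/9:4/9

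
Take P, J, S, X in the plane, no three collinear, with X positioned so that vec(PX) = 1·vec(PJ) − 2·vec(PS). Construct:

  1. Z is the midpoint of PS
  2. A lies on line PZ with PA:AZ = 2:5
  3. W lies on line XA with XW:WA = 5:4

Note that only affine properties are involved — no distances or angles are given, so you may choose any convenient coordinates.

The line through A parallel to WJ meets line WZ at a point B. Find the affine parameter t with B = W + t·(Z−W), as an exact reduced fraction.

t = 112/137

Choose coordinates P = (0, 0), J = (1, 0), S = (0, 1), X = (1, -2).
1. Z is the midpoint of PS ⇒ Z = (0, 1/2)
2. A lies on line PZ with PA:AZ = 2:5 ⇒ A = (0, 1/7)
3. W lies on line XA with XW:WA = 5:4 ⇒ W = (4/9, -17/21)
through A parallel to WJ: direction (5/9, 17/21); meets WZ at B = (100/1233, 751/2877)
B = W + t·(Z−W) with t = 112/137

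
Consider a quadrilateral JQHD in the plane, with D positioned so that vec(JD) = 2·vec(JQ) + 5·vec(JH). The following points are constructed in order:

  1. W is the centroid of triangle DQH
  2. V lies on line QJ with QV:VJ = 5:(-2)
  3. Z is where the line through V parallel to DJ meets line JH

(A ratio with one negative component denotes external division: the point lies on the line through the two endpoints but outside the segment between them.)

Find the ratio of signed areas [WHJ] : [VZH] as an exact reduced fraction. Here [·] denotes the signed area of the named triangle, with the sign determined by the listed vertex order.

Set J = (0, 0), Q = (1, 0), H = (0, 1), D = (2, 5); any affine frame gives the same invariant.
1. W is the centroid of triangle DQH ⇒ W = (1, 2)
2. V lies on line QJ with QV:VJ = 5:(-2) ⇒ V = (-2/3, 0)
3. Z is where the line through V parallel to DJ meets line JH ⇒ Z = (0, 5/3)
2·[WHJ] = 1, 2·[VZH] = -4/9
[WHJ]:[VZH] = 1:-4/9 = -9/4

[WHJ]:[VZH] = -9/4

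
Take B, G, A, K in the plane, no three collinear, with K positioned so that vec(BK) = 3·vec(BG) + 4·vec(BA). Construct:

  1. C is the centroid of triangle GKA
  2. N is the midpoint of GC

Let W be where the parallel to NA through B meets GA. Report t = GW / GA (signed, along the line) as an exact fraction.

t = -1/6

Assign B = (0, 0), G = (1, 0), A = (0, 1), K = (3, 4) — the answer is frame-independent, so this choice is without loss of generality.
1. C is the centroid of triangle GKA ⇒ C = (4/3, 5/3)
2. N is the midpoint of GC ⇒ N = (7/6, 5/6)
through B parallel to NA: direction (-7/6, 1/6); meets GA at W = (7/6, -1/6)
W = G + t·(A−G) with t = -1/6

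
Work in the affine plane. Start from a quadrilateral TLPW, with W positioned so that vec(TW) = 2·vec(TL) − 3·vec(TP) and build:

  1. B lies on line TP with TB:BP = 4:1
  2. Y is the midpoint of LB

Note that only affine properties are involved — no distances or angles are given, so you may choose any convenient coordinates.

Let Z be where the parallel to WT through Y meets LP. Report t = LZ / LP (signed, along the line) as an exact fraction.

t = 7/10

Work in coordinates with T = (0, 0), L = (1, 0), P = (0, 1), W = (2, -3).
1. B lies on line TP with TB:BP = 4:1 ⇒ B = (0, 4/5)
2. Y is the midpoint of LB ⇒ Y = (1/2, 2/5)
through Y parallel to WT: direction (-2, 3); meets LP at Z = (3/10, 7/10)
Z = L + t·(P−L) with t = 7/10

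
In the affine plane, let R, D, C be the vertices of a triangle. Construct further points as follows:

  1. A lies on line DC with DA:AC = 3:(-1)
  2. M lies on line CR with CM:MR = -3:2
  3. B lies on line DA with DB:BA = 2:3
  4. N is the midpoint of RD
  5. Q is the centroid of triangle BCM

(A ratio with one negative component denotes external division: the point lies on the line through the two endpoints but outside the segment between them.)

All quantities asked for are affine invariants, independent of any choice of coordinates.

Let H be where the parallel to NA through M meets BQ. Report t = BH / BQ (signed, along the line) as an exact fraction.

t = 48/17

Choose coordinates R = (0, 0), D = (1, 0), C = (0, 1).
1. A lies on line DC with DA:AC = 3:(-1) ⇒ A = (-1/2, 3/2)
2. M lies on line CR with CM:MR = -3:2 ⇒ M = (0, -2)
3. B lies on line DA with DB:BA = 2:3 ⇒ B = (2/5, 3/5)
4. N is the midpoint of RD ⇒ N = (1/2, 0)
5. Q is the centroid of triangle BCM ⇒ Q = (2/15, -2/15)
through M parallel to NA: direction (-1, 3/2); meets BQ at H = (-6/17, -25/17)
H = B + t·(Q−B) with t = 48/17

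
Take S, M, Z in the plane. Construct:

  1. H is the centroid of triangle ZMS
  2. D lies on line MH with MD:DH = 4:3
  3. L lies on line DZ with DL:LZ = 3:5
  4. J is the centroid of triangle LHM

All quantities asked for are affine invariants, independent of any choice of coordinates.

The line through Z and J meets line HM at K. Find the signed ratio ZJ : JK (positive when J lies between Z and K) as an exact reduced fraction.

Work in coordinates with S = (0, 0), M = (1, 0), Z = (0, 1).
1. H is the centroid of triangle ZMS ⇒ H = (1/3, 1/3)
2. D lies on line MH with MD:DH = 4:3 ⇒ D = (13/21, 4/21)
3. L lies on line DZ with DL:LZ = 3:5 ⇒ L = (65/168, 83/168)
4. J is the centroid of triangle LHM ⇒ J = (289/504, 139/504)
line ZJ meets HM at K = (289/441, 76/441)
J = Z + t·(K−Z) with t = 7/8, so ZJ:JK = 7/8:1/8

ZJ:JK = 7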